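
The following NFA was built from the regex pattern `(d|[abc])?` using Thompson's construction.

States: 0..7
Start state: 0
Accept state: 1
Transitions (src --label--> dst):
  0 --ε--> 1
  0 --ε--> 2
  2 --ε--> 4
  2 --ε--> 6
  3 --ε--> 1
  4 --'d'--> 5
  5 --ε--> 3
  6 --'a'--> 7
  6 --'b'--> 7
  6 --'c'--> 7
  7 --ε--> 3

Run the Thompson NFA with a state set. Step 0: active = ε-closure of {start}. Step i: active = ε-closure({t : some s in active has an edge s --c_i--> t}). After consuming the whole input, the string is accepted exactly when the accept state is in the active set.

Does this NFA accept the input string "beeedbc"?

Answer: REJECT

Trace:
initial (ε-close {0}): {0,1,2,4,6}
'b' @ 1: {1,3,7}  ✓accept
'e' @ 2: {}  — no active states
rest 'eedbc' ignored (set empty)
end set {} — state 1 not in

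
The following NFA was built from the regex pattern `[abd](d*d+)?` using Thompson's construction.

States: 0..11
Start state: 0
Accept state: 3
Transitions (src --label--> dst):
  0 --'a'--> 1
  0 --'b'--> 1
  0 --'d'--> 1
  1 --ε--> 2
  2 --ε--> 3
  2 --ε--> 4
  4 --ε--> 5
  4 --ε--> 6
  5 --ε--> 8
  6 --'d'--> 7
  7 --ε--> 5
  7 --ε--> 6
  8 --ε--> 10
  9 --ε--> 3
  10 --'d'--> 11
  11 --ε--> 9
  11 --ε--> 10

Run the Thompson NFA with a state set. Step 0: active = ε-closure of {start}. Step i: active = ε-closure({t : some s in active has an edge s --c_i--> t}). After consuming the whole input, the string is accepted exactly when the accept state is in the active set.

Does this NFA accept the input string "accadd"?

Answer: REJECT

Steps:
start: ε-closure({0}) = {0}
'a' @ 1: {1,2,3,4,5,6,8,10}  ✓accept
'c' @ 2: {}  — dead — no transitions
rest 'cadd' ignored (set empty)
final: {}; accept 3 not in set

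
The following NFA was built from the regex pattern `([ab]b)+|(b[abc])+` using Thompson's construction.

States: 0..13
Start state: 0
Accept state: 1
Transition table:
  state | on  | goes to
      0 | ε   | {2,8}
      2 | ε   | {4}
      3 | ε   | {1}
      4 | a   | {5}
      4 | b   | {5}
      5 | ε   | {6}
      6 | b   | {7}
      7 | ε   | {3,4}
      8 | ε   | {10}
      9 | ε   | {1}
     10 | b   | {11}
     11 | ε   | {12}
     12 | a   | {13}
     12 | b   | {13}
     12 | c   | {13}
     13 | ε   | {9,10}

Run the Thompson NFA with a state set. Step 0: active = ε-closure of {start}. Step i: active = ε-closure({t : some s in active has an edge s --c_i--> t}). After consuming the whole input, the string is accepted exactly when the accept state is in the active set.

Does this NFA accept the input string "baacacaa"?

Answer: REJECT

Trace:
initial (ε-close {0}): {0,2,4,8,10}
'b' @ 1: {5,6,11,12}
'a' @ 2: {1,9,10,13}  ✓accept
'a' @ 3: {}  — no active states
rest 'cacaa' ignored (set empty)
end set {} — state 1 not in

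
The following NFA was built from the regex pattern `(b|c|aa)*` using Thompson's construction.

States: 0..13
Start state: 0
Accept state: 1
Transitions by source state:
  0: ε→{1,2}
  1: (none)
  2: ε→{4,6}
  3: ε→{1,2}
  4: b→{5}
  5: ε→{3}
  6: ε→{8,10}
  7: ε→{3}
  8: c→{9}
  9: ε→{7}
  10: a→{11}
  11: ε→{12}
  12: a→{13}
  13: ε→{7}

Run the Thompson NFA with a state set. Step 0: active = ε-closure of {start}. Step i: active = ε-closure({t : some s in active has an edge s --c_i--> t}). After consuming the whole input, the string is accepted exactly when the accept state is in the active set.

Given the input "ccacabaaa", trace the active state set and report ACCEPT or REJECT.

Answer: REJECT

Steps:
initial (ε-close {0}): {0,1,2,4,6,8,10}
'c' @ 1: {1,2,3,4,6,7,8,9,10}  ✓accept
'c' @ 2: {1,2,3,4,6,7,8,9,10}  ✓accept
'a' @ 3: {11,12}
'c' @ 4: {}  — no active states
rest 'abaaa' ignored (set empty)
final: {}; accept 1 not in set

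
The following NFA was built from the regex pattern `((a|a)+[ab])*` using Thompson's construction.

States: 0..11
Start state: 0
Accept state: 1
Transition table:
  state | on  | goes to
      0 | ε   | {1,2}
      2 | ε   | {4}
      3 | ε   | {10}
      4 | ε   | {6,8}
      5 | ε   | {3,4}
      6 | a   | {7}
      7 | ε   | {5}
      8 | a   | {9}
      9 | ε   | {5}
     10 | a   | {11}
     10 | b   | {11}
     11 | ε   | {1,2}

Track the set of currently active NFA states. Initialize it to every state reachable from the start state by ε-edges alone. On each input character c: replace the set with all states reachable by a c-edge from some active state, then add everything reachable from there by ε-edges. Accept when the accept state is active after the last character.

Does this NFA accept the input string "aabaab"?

Answer: ACCEPT

Steps:
initial (ε-close {0}): {0,1,2,4,6,8}
'a' @ 1: {3,4,5,6,7,8,9,10}
'a' @ 2: {1,2,3,4,5,6,7,8,9,10,11}  ✓accept
'b' @ 3: {1,2,4,6,8,11}  ✓accept
'a' @ 4: {3,4,5,6,7,8,9,10}
'a' @ 5: {1,2,3,4,5,6,7,8,9,10,11}  ✓accept
'b' @ 6: {1,2,4,6,8,11}  ✓accept
end set {1,2,4,6,8,11} — state 1 in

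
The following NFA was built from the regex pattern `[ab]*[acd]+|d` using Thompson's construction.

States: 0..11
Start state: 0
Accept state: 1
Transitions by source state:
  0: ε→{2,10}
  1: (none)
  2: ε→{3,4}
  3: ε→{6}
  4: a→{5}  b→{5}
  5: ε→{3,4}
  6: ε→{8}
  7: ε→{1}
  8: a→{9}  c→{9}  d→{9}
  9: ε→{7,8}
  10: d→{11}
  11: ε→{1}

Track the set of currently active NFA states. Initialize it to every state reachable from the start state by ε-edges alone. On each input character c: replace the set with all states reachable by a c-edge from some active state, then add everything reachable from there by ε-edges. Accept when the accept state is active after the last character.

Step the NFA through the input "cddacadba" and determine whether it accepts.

Answer: REJECT

Steps:
S₀ = ε-closure({0}) = {0,2,3,4,6,8,10}
'c' @ 1: {1,7,8,9}  [accepting]
'd' @ 2: {1,7,8,9}  [accepting]
'd' @ 3: {1,7,8,9}  [accepting]
'a' @ 4: {1,7,8,9}  [accepting]
'c' @ 5: {1,7,8,9}  [accepting]
'a' @ 6: {1,7,8,9}  [accepting]
'd' @ 7: {1,7,8,9}  [accepting]
'b' @ 8: {}  — dead — no transitions
rest 'a' ignored (set empty)
end set {} — state 1 not in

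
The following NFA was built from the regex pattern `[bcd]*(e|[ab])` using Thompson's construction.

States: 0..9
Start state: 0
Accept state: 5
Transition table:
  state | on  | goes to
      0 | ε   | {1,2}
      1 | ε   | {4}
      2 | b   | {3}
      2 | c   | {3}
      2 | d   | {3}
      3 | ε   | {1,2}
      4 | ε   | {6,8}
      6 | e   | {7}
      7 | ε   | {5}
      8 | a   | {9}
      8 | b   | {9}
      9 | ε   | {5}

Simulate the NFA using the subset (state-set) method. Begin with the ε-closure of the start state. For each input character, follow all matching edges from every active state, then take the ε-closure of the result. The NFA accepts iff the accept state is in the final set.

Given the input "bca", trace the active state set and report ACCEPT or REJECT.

start: ε-closure({0}) = {0,1,2,4,6,8}
'b' @ 1: {1,2,3,4,5,6,8,9}  (accept∈set)
'c' @ 2: {1,2,3,4,6,8}
'a' @ 3: {5,9}  (accept∈set)
after full input: {5,9}  (accept=5 in)

Answer: ACCEPT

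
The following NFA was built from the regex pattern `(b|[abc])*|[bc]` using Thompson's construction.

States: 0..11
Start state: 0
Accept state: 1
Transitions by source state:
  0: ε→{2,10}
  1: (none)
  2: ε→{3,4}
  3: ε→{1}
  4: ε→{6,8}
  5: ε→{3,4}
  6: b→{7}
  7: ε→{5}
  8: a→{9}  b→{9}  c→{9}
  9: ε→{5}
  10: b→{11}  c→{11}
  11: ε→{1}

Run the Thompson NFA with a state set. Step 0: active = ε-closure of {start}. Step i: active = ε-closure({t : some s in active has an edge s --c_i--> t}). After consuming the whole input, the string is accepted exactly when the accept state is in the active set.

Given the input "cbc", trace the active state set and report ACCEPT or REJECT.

Answer: ACCEPT

Trace:
S₀ = ε-closure({0}) = {0,1,2,3,4,6,8,10}
'c' @ 1: {1,3,4,5,6,8,9,11}  ✓accept
'b' @ 2: {1,3,4,5,6,7,8,9}  ✓accept
'c' @ 3: {1,3,4,5,6,8,9}  ✓accept
end set {1,3,4,5,6,8,9} — state 1 in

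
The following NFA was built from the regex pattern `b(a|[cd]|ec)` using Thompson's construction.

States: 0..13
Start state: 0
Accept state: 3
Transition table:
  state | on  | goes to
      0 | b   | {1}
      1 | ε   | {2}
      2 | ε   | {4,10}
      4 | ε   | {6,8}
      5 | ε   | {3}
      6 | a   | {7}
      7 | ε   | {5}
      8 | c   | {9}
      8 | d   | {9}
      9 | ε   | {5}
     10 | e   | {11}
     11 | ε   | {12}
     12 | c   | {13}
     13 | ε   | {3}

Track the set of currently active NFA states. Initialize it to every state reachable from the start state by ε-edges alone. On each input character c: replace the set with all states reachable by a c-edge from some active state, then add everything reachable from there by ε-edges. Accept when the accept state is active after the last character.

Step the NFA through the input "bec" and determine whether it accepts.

Answer: ACCEPT

Steps:
start: ε-closure({0}) = {0}
'b' @ 1: {1,2,4,6,8,10}
'e' @ 2: {11,12}
'c' @ 3: {3,13}  [accepting]
final: {3,13}; accept 3 in set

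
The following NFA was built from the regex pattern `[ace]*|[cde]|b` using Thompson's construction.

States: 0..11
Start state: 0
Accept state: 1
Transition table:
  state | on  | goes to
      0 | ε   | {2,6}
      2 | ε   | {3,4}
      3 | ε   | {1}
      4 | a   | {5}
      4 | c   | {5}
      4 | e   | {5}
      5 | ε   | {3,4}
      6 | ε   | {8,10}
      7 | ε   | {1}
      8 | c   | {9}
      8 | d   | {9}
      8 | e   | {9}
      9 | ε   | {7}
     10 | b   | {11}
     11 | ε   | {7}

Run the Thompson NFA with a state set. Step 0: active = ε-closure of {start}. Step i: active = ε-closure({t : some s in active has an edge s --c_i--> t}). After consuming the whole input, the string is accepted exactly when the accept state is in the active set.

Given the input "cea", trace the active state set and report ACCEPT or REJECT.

Answer: ACCEPT

Derivation:
S₀ = ε-closure({0}) = {0,1,2,3,4,6,8,10}
'c' @ 1: {1,3,4,5,7,9}  [accepting]
'e' @ 2: {1,3,4,5}  [accepting]
'a' @ 3: {1,3,4,5}  [accepting]
after full input: {1,3,4,5}  (accept=1 in)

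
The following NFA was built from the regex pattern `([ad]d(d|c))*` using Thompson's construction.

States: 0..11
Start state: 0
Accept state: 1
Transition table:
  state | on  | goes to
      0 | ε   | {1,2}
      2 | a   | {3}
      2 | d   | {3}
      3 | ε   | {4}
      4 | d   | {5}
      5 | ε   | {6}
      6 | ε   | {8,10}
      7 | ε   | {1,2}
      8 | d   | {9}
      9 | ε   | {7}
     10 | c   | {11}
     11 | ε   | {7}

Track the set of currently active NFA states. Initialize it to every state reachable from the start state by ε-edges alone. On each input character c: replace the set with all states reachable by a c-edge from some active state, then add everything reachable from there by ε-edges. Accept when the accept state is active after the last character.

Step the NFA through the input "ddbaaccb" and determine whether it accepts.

Answer: REJECT

Derivation:
initial (ε-close {0}): {0,1,2}
'd' @ 1: {3,4}
'd' @ 2: {5,6,8,10}
'b' @ 3: {}  — dead — no transitions
rest 'aaccb' ignored (set empty)
final: {}; accept 1 not in set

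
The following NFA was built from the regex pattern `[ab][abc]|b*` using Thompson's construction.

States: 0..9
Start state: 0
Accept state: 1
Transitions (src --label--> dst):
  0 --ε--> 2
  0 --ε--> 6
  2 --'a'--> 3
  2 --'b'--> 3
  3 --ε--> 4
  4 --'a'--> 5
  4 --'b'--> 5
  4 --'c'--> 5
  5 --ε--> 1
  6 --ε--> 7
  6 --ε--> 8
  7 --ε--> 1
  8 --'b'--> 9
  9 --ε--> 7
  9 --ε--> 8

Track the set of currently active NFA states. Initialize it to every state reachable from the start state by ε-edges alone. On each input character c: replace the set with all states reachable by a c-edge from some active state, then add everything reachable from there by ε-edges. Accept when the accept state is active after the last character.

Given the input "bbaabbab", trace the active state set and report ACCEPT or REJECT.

initial (ε-close {0}): {0,1,2,6,7,8}
'b' @ 1: {1,3,4,7,8,9}  ✓accept
'b' @ 2: {1,5,7,8,9}  ✓accept
'a' @ 3: {}  — dead — no transitions
rest 'abbab' ignored (set empty)
end set {} — state 1 not in

Answer: REJECT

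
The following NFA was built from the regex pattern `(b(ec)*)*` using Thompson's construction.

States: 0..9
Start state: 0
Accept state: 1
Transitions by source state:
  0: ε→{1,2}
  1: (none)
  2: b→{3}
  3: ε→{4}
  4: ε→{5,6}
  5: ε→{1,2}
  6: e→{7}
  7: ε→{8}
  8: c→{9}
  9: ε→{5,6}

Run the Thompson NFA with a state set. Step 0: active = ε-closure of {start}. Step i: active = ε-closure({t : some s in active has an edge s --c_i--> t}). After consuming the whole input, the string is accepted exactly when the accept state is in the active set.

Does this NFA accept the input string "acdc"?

start: ε-closure({0}) = {0,1,2}
'a' @ 1: {}  — dead — no transitions
rest 'cdc' ignored (set empty)
final: {}; accept 1 not in set

Answer: REJECT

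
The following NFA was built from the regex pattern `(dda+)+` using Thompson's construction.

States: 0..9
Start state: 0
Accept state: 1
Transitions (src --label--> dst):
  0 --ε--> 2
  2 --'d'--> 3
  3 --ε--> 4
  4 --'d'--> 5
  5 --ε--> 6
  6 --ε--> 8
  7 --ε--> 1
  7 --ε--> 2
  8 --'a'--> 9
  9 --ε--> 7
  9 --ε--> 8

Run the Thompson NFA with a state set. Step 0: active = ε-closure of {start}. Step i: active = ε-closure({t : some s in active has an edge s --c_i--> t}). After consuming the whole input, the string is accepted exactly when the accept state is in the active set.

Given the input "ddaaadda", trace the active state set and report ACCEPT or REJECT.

S₀ = ε-closure({0}) = {0,2}
'd' @ 1: {3,4}
'd' @ 2: {5,6,8}
'a' @ 3: {1,2,7,8,9}  ✓accept
'a' @ 4: {1,2,7,8,9}  ✓accept
'a' @ 5: {1,2,7,8,9}  ✓accept
'd' @ 6: {3,4}
'd' @ 7: {5,6,8}
'a' @ 8: {1,2,7,8,9}  ✓accept
end set {1,2,7,8,9} — state 1 in

Answer: ACCEPT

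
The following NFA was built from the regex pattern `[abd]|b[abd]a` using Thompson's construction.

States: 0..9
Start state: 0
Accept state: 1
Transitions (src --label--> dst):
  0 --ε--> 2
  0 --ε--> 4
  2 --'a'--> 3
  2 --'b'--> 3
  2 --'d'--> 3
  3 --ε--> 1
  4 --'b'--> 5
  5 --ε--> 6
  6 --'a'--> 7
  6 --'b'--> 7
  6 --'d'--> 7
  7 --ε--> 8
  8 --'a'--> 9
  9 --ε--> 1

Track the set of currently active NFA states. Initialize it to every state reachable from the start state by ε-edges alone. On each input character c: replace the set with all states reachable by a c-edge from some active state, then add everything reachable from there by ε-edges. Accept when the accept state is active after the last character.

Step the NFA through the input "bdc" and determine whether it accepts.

Answer: REJECT

Derivation:
initial (ε-close {0}): {0,2,4}
'b' @ 1: {1,3,5,6}  (accept∈set)
'd' @ 2: {7,8}
'c' @ 3: {}  — no active states
after full input: {}  (accept=1 not in)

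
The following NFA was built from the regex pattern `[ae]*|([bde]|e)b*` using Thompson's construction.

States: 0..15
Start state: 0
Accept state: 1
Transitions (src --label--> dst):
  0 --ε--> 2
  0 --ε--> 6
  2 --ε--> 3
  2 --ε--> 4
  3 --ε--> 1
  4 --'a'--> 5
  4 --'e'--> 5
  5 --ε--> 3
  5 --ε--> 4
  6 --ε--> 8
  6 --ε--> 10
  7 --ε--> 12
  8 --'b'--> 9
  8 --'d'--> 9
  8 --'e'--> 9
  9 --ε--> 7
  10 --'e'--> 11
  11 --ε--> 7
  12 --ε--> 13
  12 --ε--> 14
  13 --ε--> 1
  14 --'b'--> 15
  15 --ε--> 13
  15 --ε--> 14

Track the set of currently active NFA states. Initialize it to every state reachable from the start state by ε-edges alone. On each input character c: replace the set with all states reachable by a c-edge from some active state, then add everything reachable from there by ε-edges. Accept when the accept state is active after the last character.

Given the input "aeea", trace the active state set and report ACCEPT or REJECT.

Answer: ACCEPT

Derivation:
initial (ε-close {0}): {0,1,2,3,4,6,8,10}
'a' @ 1: {1,3,4,5}  [accepting]
'e' @ 2: {1,3,4,5}  [accepting]
'e' @ 3: {1,3,4,5}  [accepting]
'a' @ 4: {1,3,4,5}  [accepting]
final: {1,3,4,5}; accept 1 in set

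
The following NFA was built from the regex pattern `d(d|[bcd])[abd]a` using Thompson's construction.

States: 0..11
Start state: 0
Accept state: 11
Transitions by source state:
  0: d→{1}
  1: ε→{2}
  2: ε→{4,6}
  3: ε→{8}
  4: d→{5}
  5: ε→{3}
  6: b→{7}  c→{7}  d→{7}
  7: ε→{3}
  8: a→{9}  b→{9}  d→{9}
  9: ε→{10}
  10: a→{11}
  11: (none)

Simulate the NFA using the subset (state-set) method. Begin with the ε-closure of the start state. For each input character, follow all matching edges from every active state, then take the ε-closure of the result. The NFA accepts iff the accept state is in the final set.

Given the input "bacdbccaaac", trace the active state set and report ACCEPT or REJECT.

start: ε-closure({0}) = {0}
'b' @ 1: {}  — state set empty
rest 'acdbccaaac' ignored (set empty)
after full input: {}  (accept=11 not in)

Answer: REJECT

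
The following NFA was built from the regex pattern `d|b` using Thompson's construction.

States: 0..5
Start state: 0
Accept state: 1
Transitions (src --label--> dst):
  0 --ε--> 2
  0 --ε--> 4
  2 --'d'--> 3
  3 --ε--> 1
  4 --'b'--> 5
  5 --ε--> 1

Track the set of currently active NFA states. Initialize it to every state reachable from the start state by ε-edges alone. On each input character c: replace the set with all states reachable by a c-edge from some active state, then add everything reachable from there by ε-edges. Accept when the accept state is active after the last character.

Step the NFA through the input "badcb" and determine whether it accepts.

S₀ = ε-closure({0}) = {0,2,4}
'b' @ 1: {1,5}  ✓accept
'a' @ 2: {}  — dead — no transitions
rest 'dcb' ignored (set empty)
end set {} — state 1 not in

Answer: REJECT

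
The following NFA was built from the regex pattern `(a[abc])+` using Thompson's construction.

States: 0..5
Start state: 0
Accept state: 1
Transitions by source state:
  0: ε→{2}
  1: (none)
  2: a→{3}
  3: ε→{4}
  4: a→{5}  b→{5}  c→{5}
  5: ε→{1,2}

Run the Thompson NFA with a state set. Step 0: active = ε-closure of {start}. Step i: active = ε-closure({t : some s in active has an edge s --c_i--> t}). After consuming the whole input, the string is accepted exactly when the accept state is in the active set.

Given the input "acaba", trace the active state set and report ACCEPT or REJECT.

Answer: REJECT

Steps:
S₀ = ε-closure({0}) = {0,2}
'a' @ 1: {3,4}
'c' @ 2: {1,2,5}  [accepting]
'a' @ 3: {3,4}
'b' @ 4: {1,2,5}  [accepting]
'a' @ 5: {3,4}
final: {3,4}; accept 1 not in set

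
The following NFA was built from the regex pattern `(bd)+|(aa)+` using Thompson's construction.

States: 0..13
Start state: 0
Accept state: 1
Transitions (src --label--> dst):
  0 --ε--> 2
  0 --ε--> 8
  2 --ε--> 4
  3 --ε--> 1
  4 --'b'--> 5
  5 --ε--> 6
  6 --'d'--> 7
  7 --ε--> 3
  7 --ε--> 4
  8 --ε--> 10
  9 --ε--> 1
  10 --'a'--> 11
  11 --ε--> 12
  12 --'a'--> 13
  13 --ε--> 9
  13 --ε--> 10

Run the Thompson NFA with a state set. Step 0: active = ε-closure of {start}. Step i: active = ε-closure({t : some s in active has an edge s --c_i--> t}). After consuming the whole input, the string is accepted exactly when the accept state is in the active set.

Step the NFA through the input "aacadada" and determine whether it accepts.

Answer: REJECT

Steps:
initial (ε-close {0}): {0,2,4,8,10}
'a' @ 1: {11,12}
'a' @ 2: {1,9,10,13}  ✓accept
'c' @ 3: {}  — no active states
rest 'adada' ignored (set empty)
end set {} — state 1 not in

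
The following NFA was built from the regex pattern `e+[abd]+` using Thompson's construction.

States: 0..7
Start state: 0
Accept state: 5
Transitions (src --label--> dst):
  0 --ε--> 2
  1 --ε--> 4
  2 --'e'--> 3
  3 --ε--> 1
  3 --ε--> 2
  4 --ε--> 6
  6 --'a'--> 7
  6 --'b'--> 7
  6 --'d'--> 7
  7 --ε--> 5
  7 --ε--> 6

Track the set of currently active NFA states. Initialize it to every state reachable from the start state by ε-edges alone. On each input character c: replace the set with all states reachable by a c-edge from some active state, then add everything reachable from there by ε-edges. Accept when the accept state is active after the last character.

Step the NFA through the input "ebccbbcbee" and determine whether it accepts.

S₀ = ε-closure({0}) = {0,2}
'e' @ 1: {1,2,3,4,6}
'b' @ 2: {5,6,7}  ✓accept
'c' @ 3: {}  — no active states
rest 'cbbcbee' ignored (set empty)
after full input: {}  (accept=5 not in)

Answer: REJECT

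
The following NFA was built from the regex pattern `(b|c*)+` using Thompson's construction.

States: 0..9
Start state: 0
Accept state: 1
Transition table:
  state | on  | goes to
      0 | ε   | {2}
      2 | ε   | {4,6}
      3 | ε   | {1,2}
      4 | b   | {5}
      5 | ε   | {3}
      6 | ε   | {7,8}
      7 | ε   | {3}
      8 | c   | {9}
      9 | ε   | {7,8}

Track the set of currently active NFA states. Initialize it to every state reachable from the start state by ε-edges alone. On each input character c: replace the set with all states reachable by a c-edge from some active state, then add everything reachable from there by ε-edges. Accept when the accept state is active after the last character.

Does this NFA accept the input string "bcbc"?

S₀ = ε-closure({0}) = {0,1,2,3,4,6,7,8}
'b' @ 1: {1,2,3,4,5,6,7,8}  (accept∈set)
'c' @ 2: {1,2,3,4,6,7,8,9}  (accept∈set)
'b' @ 3: {1,2,3,4,5,6,7,8}  (accept∈set)
'c' @ 4: {1,2,3,4,6,7,8,9}  (accept∈set)
end set {1,2,3,4,6,7,8,9} — state 1 in

Answer: ACCEPT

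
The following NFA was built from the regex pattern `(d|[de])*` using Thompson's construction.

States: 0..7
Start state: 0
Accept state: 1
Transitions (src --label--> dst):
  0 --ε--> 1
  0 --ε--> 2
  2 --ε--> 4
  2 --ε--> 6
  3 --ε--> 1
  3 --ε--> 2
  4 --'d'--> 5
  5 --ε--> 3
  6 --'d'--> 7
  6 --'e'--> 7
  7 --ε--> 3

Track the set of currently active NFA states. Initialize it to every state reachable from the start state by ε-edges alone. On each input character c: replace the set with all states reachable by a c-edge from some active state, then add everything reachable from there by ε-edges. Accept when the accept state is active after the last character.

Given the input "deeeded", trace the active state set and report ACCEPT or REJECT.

start: ε-closure({0}) = {0,1,2,4,6}
'd' @ 1: {1,2,3,4,5,6,7}  (accept∈set)
'e' @ 2: {1,2,3,4,6,7}  (accept∈set)
'e' @ 3: {1,2,3,4,6,7}  (accept∈set)
'e' @ 4: {1,2,3,4,6,7}  (accept∈set)
'd' @ 5: {1,2,3,4,5,6,7}  (accept∈set)
'e' @ 6: {1,2,3,4,6,7}  (accept∈set)
'd' @ 7: {1,2,3,4,5,6,7}  (accept∈set)
end set {1,2,3,4,5,6,7} — state 1 in

Answer: ACCEPT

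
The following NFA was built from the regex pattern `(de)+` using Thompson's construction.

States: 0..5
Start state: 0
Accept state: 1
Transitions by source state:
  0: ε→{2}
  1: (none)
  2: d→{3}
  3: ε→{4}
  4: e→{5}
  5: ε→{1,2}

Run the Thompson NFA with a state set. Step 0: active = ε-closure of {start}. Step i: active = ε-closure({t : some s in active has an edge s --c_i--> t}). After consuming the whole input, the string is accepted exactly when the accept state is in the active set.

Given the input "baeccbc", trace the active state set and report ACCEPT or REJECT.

Answer: REJECT

Trace:
initial (ε-close {0}): {0,2}
'b' @ 1: {}  — no active states
rest 'aeccbc' ignored (set empty)
final: {}; accept 1 not in set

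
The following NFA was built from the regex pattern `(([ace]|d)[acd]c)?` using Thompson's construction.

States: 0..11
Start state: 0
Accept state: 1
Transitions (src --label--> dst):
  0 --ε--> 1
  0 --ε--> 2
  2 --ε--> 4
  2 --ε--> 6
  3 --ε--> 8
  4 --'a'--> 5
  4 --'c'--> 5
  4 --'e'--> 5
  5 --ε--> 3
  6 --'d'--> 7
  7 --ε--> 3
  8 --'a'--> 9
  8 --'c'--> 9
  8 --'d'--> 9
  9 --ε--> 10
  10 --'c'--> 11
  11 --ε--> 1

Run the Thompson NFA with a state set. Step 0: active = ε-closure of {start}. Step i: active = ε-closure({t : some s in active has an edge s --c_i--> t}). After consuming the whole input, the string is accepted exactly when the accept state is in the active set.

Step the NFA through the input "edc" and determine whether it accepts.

Answer: ACCEPT

Derivation:
S₀ = ε-closure({0}) = {0,1,2,4,6}
'e' @ 1: {3,5,8}
'd' @ 2: {9,10}
'c' @ 3: {1,11}  ✓accept
after full input: {1,11}  (accept=1 in)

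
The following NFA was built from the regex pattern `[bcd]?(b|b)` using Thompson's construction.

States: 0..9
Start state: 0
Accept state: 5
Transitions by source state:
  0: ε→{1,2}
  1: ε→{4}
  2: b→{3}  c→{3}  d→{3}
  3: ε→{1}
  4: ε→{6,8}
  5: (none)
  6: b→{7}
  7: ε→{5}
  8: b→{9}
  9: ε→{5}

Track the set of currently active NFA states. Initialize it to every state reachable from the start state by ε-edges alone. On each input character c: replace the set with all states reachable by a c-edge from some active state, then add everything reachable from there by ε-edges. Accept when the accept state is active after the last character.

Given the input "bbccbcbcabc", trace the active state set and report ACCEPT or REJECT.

Answer: REJECT

Steps:
S₀ = ε-closure({0}) = {0,1,2,4,6,8}
'b' @ 1: {1,3,4,5,6,7,8,9}  [accepting]
'b' @ 2: {5,7,9}  [accepting]
'c' @ 3: {}  — no active states
rest 'cbcbcabc' ignored (set empty)
final: {}; accept 5 not in set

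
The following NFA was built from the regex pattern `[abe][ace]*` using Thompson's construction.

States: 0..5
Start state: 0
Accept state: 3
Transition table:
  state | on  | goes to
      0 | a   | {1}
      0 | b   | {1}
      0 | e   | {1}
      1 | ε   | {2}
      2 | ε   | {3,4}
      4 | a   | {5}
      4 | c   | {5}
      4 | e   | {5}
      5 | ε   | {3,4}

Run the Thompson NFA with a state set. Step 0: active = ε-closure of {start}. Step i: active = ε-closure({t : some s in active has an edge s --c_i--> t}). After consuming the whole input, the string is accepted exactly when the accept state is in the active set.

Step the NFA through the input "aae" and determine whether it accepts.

Answer: ACCEPT

Derivation:
start: ε-closure({0}) = {0}
'a' @ 1: {1,2,3,4}  [accepting]
'a' @ 2: {3,4,5}  [accepting]
'e' @ 3: {3,4,5}  [accepting]
end set {3,4,5} — state 3 in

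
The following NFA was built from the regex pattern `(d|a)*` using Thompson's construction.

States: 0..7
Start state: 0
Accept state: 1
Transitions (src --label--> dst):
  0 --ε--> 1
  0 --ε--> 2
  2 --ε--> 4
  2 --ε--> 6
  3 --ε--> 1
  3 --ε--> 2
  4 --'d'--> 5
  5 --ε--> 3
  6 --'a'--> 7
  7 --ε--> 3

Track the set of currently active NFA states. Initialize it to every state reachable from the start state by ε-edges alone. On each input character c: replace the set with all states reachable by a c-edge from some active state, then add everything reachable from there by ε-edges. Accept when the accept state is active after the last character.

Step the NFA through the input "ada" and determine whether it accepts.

initial (ε-close {0}): {0,1,2,4,6}
'a' @ 1: {1,2,3,4,6,7}  ✓accept
'd' @ 2: {1,2,3,4,5,6}  ✓accept
'a' @ 3: {1,2,3,4,6,7}  ✓accept
after full input: {1,2,3,4,6,7}  (accept=1 in)

Answer: ACCEPT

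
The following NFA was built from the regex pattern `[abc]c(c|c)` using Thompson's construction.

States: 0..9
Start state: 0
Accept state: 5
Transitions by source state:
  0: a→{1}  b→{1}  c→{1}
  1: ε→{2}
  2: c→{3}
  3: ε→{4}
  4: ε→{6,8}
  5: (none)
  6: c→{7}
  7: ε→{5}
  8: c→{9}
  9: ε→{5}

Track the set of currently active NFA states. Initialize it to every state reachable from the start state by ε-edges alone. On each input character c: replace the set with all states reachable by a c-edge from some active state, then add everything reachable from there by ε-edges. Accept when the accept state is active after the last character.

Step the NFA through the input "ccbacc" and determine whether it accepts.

Answer: REJECT

Derivation:
initial (ε-close {0}): {0}
'c' @ 1: {1,2}
'c' @ 2: {3,4,6,8}
'b' @ 3: {}  — no active states
rest 'acc' ignored (set empty)
end set {} — state 5 not in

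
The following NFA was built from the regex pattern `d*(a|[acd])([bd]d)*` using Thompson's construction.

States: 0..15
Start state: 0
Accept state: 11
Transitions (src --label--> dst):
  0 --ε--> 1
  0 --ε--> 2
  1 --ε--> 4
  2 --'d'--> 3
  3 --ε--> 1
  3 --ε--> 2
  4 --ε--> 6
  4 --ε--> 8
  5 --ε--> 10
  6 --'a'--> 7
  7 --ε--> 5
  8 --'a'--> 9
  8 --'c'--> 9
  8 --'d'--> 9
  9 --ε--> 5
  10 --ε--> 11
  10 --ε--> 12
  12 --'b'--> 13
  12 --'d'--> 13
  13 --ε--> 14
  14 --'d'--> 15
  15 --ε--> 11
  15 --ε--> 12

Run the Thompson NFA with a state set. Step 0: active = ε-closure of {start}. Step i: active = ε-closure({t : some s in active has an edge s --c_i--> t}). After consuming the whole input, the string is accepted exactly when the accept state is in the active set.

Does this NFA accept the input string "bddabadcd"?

Answer: REJECT

Derivation:
start: ε-closure({0}) = {0,1,2,4,6,8}
'b' @ 1: {}  — dead — no transitions
rest 'ddabadcd' ignored (set empty)
final: {}; accept 11 not in set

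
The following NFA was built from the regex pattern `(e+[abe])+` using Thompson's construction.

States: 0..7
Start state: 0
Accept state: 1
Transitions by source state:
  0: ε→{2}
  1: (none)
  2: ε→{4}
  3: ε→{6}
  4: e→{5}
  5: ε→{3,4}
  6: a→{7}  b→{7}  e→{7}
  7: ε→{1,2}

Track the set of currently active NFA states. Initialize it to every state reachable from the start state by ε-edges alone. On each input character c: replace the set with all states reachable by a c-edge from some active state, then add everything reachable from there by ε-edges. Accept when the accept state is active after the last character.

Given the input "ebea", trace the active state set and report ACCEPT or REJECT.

initial (ε-close {0}): {0,2,4}
'e' @ 1: {3,4,5,6}
'b' @ 2: {1,2,4,7}  ✓accept
'e' @ 3: {3,4,5,6}
'a' @ 4: {1,2,4,7}  ✓accept
end set {1,2,4,7} — state 1 in

Answer: ACCEPT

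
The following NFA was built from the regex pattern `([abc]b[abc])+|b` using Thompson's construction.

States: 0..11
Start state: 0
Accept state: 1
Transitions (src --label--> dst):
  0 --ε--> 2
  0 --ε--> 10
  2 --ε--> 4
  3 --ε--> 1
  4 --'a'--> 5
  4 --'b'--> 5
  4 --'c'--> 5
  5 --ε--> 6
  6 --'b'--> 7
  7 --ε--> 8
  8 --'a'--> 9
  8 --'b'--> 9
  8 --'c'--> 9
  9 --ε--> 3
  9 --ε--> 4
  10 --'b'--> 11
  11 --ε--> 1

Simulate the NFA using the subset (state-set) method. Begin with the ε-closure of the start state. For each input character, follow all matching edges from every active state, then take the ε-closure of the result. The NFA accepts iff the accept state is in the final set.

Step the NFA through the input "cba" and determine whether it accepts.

Answer: ACCEPT

Steps:
initial (ε-close {0}): {0,2,4,10}
'c' @ 1: {5,6}
'b' @ 2: {7,8}
'a' @ 3: {1,3,4,9}  (accept∈set)
after full input: {1,3,4,9}  (accept=1 in)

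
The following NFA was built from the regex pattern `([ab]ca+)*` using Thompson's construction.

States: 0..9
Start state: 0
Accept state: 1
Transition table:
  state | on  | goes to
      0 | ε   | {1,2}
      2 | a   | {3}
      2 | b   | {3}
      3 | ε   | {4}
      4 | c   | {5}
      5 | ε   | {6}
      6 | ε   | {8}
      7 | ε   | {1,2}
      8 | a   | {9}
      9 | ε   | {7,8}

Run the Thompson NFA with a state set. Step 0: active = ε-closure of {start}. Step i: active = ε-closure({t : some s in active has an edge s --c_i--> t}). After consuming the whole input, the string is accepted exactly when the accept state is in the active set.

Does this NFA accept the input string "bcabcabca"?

start: ε-closure({0}) = {0,1,2}
'b' @ 1: {3,4}
'c' @ 2: {5,6,8}
'a' @ 3: {1,2,7,8,9}  ✓accept
'b' @ 4: {3,4}
'c' @ 5: {5,6,8}
'a' @ 6: {1,2,7,8,9}  ✓accept
'b' @ 7: {3,4}
'c' @ 8: {5,6,8}
'a' @ 9: {1,2,7,8,9}  ✓accept
after full input: {1,2,7,8,9}  (accept=1 in)

Answer: ACCEPT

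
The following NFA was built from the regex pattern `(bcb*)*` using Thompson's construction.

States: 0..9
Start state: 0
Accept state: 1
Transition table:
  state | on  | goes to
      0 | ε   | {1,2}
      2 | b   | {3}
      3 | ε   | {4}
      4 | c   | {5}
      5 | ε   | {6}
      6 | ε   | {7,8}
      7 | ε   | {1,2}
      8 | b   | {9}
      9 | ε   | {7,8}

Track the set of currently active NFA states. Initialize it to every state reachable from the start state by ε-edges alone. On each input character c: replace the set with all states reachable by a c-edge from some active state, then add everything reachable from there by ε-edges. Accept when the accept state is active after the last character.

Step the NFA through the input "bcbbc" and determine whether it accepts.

Answer: ACCEPT

Steps:
S₀ = ε-closure({0}) = {0,1,2}
'b' @ 1: {3,4}
'c' @ 2: {1,2,5,6,7,8}  [accepting]
'b' @ 3: {1,2,3,4,7,8,9}  [accepting]
'b' @ 4: {1,2,3,4,7,8,9}  [accepting]
'c' @ 5: {1,2,5,6,7,8}  [accepting]
end set {1,2,5,6,7,8} — state 1 in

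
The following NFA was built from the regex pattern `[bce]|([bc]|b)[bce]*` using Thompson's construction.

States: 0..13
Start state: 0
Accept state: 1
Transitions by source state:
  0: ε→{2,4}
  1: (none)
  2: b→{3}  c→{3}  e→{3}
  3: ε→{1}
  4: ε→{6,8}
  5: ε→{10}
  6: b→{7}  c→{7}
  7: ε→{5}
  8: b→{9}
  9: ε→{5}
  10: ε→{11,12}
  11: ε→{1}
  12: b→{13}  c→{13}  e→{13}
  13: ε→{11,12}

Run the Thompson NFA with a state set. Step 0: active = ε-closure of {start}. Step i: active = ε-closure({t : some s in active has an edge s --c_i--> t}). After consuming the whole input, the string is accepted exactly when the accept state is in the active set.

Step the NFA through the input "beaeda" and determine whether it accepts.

initial (ε-close {0}): {0,2,4,6,8}
'b' @ 1: {1,3,5,7,9,10,11,12}  ✓accept
'e' @ 2: {1,11,12,13}  ✓accept
'a' @ 3: {}  — no active states
rest 'eda' ignored (set empty)
final: {}; accept 1 not in set

Answer: REJECT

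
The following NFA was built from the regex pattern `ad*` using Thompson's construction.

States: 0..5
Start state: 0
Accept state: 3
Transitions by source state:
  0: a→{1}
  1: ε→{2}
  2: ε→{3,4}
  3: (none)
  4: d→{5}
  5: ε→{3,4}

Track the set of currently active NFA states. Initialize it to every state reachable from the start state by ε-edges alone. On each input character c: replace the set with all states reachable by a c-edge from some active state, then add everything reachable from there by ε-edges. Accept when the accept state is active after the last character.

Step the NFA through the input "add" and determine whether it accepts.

Answer: ACCEPT

Derivation:
start: ε-closure({0}) = {0}
'a' @ 1: {1,2,3,4}  [accepting]
'd' @ 2: {3,4,5}  [accepting]
'd' @ 3: {3,4,5}  [accepting]
after full input: {3,4,5}  (accept=3 in)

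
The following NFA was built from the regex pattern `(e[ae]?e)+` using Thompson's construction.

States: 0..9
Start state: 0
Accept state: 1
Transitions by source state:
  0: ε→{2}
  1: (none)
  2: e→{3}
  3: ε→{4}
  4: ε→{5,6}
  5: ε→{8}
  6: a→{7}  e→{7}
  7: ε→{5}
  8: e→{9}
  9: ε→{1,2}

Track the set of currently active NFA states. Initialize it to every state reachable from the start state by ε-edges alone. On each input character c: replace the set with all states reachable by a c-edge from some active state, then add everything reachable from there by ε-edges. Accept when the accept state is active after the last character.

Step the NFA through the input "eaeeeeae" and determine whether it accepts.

initial (ε-close {0}): {0,2}
'e' @ 1: {3,4,5,6,8}
'a' @ 2: {5,7,8}
'e' @ 3: {1,2,9}  [accepting]
'e' @ 4: {3,4,5,6,8}
'e' @ 5: {1,2,5,7,8,9}  [accepting]
'e' @ 6: {1,2,3,4,5,6,8,9}  [accepting]
'a' @ 7: {5,7,8}
'e' @ 8: {1,2,9}  [accepting]
after full input: {1,2,9}  (accept=1 in)

Answer: ACCEPT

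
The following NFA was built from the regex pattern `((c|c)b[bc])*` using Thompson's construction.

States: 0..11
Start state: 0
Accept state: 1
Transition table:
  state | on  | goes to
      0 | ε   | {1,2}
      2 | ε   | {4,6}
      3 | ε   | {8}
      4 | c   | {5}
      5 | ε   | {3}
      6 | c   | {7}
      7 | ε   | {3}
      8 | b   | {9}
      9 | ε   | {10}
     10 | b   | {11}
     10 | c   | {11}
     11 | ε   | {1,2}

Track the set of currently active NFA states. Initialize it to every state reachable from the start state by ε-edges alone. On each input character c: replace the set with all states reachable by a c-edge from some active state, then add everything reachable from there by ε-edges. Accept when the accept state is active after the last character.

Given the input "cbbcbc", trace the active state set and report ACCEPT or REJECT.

initial (ε-close {0}): {0,1,2,4,6}
'c' @ 1: {3,5,7,8}
'b' @ 2: {9,10}
'b' @ 3: {1,2,4,6,11}  [accepting]
'c' @ 4: {3,5,7,8}
'b' @ 5: {9,10}
'c' @ 6: {1,2,4,6,11}  [accepting]
final: {1,2,4,6,11}; accept 1 in set

Answer: ACCEPT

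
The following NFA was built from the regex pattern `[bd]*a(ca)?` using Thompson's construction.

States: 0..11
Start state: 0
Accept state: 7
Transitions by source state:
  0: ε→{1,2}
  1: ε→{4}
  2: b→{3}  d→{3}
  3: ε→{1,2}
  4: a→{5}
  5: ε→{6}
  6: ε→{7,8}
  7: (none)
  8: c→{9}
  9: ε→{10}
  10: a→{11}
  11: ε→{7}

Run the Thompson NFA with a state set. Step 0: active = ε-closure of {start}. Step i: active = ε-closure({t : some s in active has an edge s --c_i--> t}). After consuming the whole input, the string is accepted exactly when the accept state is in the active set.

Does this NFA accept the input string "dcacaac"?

S₀ = ε-closure({0}) = {0,1,2,4}
'd' @ 1: {1,2,3,4}
'c' @ 2: {}  — dead — no transitions
rest 'acaac' ignored (set empty)
end set {} — state 7 not in

Answer: REJECT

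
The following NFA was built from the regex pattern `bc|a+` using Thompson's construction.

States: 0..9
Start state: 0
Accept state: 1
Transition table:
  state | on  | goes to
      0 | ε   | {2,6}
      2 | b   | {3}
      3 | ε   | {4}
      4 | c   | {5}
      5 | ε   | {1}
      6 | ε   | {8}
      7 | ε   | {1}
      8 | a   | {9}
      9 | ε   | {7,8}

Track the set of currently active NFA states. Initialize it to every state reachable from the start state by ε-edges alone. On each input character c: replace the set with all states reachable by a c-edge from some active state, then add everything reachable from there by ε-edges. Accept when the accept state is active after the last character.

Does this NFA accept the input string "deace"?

S₀ = ε-closure({0}) = {0,2,6,8}
'd' @ 1: {}  — dead — no transitions
rest 'eace' ignored (set empty)
final: {}; accept 1 not in set

Answer: REJECT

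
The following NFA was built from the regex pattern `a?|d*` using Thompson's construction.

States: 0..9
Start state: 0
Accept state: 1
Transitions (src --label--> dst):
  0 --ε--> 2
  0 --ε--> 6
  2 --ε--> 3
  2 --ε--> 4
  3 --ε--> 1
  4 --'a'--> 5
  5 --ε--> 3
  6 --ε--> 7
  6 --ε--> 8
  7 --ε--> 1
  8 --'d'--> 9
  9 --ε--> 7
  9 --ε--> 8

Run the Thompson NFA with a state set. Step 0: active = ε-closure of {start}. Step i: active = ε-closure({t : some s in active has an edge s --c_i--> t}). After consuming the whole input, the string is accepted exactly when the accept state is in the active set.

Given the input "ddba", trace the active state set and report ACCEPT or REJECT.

S₀ = ε-closure({0}) = {0,1,2,3,4,6,7,8}
'd' @ 1: {1,7,8,9}  [accepting]
'd' @ 2: {1,7,8,9}  [accepting]
'b' @ 3: {}  — dead — no transitions
rest 'a' ignored (set empty)
final: {}; accept 1 not in set

Answer: REJECT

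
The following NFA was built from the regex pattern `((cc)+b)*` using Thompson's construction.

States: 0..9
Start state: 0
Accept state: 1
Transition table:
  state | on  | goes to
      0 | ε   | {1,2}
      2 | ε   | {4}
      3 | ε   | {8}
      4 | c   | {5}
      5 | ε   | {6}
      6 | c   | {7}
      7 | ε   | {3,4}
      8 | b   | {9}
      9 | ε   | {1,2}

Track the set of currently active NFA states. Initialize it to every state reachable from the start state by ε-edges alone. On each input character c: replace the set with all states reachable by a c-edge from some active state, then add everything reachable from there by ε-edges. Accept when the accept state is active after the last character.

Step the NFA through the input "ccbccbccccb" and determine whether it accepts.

start: ε-closure({0}) = {0,1,2,4}
'c' @ 1: {5,6}
'c' @ 2: {3,4,7,8}
'b' @ 3: {1,2,4,9}  ✓accept
'c' @ 4: {5,6}
'c' @ 5: {3,4,7,8}
'b' @ 6: {1,2,4,9}  ✓accept
'c' @ 7: {5,6}
'c' @ 8: {3,4,7,8}
'c' @ 9: {5,6}
'c' @ 10: {3,4,7,8}
'b' @ 11: {1,2,4,9}  ✓accept
final: {1,2,4,9}; accept 1 in set

Answer: ACCEPT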